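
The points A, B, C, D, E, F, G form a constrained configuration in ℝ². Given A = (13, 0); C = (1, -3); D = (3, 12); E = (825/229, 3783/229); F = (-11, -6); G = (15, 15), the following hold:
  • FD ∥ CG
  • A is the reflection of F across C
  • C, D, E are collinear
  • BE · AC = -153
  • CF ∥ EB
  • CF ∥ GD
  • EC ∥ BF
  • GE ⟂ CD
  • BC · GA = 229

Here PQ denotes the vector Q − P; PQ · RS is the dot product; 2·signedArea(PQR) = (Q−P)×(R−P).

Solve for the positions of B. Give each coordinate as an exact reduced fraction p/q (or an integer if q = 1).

1. B_x = -1923/229  [EC ∥ BF ∩ CF ∥ EB]
2. B_y = 3096/229  [EC ∥ BF ∩ CF ∥ EB]
   → B = (-1923/229, 3096/229)

B = (-1923/229, 3096/229)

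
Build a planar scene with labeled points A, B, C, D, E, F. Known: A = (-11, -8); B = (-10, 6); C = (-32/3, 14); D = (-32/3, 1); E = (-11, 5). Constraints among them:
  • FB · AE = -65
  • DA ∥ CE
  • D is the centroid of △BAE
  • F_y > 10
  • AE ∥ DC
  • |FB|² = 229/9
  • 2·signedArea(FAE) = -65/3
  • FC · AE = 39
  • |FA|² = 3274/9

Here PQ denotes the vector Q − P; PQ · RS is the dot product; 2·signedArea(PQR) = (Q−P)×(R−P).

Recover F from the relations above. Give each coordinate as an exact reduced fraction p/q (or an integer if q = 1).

F = (-28/3, 11)

1. F_x = -28/3  [FC · AE = 39 ∩ 2·signedArea(FAE) = -65/3]
2. F_y = 11  [FC · AE = 39 ∩ 2·signedArea(FAE) = -65/3]
   → F = (-28/3, 11)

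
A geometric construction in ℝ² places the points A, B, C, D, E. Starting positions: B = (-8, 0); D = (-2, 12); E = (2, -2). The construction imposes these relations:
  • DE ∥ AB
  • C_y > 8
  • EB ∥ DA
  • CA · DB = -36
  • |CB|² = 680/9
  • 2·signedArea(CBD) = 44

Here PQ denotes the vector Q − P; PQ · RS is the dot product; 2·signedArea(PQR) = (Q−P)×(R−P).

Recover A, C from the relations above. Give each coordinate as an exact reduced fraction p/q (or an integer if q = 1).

A = (-12, 14)
C = (-22/3, 26/3)

1. A_x = -12  [DE ∥ AB ∩ EB ∥ DA]
2. A_y = 14  [DE ∥ AB ∩ EB ∥ DA]
   → A = (-12, 14)
3. C_x = -22/3  [CA · DB = -36 ∩ 2·signedArea(CBD) = 44]
4. C_y = 26/3  [CA · DB = -36 ∩ 2·signedArea(CBD) = 44]
   → C = (-22/3, 26/3)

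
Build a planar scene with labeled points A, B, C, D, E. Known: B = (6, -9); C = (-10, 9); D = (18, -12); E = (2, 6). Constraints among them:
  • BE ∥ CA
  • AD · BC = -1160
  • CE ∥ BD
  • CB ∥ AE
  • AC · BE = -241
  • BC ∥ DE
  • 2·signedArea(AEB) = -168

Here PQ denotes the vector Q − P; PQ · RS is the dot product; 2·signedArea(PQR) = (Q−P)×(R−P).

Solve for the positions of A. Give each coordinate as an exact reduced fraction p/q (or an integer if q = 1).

1. A_x = -14  [CB ∥ AE ∩ BE ∥ CA]
2. A_y = 24  [CB ∥ AE ∩ BE ∥ CA]
   → A = (-14, 24)

A = (-14, 24)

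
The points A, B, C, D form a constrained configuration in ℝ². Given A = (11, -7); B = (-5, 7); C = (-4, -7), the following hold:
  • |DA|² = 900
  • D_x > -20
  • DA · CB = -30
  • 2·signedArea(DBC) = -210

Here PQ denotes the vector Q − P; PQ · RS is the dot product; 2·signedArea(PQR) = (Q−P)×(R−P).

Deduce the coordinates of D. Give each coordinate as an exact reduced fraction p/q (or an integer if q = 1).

1. D_x = -19  [DA · CB = -30 ∩ 2·signedArea(DBC) = -210]
2. D_y = -7  [DA · CB = -30 ∩ 2·signedArea(DBC) = -210]
   → D = (-19, -7)

D = (-19, -7)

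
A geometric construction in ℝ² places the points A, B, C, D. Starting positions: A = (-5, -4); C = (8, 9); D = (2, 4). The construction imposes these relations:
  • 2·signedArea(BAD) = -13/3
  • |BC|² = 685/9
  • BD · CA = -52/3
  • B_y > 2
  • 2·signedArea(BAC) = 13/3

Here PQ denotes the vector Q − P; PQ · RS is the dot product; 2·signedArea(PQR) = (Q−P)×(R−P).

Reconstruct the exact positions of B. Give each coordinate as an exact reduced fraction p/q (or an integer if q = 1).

B = (5/3, 3)

1. B_x = 5/3  [2·signedArea(BAC) = 13/3 ∩ 2·signedArea(BAD) = -13/3]
2. B_y = 3  [2·signedArea(BAC) = 13/3 ∩ 2·signedArea(BAD) = -13/3]
   → B = (5/3, 3)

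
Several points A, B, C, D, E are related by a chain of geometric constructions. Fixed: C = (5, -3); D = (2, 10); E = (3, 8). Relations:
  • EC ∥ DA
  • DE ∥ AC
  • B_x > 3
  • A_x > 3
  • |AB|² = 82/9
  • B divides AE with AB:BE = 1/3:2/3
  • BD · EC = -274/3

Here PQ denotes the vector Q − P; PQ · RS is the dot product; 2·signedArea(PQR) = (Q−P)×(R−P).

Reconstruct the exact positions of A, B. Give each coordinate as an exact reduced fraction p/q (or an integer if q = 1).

1. A_x = 4  [DE ∥ AC ∩ EC ∥ DA]
2. A_y = -1  [DE ∥ AC ∩ EC ∥ DA]
   → A = (4, -1)
3. B_x = 11/3  [B divides AE with AB:BE = 1/3:2/3]
4. B_y = 2  [B divides AE with AB:BE = 1/3:2/3]
   → B = (11/3, 2)

A = (4, -1)
B = (11/3, 2)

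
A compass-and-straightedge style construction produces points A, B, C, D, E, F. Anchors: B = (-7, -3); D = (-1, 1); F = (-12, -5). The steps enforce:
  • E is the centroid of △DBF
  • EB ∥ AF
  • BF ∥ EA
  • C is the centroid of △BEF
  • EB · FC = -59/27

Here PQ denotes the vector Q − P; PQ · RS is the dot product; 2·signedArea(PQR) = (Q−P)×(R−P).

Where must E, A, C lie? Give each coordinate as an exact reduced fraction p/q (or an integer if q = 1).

1. E_x = -20/3  [E is the centroid of △DBF]
2. E_y = -7/3  [E is the centroid of △DBF]
   → E = (-20/3, -7/3)
3. A_x = -35/3  [EB ∥ AF ∩ BF ∥ EA]
4. A_y = -13/3  [EB ∥ AF ∩ BF ∥ EA]
   → A = (-35/3, -13/3)
5. C_x = -77/9  [C is the centroid of △BEF]
6. C_y = -31/9  [C is the centroid of △BEF]
   → C = (-77/9, -31/9)

A = (-35/3, -13/3)
C = (-77/9, -31/9)
E = (-20/3, -7/3)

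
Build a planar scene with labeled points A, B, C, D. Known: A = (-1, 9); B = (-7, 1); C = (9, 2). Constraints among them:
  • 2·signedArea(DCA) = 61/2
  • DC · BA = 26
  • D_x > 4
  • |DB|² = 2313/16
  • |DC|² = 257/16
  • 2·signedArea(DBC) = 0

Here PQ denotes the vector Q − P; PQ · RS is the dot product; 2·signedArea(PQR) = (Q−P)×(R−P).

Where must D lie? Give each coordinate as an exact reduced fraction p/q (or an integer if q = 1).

D = (5, 7/4)

1. D_x = 5  [2·signedArea(DBC) = 0 ∩ DC · BA = 26]
2. D_y = 7/4  [2·signedArea(DBC) = 0 ∩ DC · BA = 26]
   → D = (5, 7/4)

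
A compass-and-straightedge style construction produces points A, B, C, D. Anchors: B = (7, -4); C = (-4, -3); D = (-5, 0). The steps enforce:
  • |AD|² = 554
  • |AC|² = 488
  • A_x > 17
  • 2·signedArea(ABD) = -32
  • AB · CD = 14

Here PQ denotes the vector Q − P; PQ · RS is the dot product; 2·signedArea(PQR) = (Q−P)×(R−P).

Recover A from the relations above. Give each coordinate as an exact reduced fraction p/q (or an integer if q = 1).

A = (18, -5)

1. A_x = 18  [AB · CD = 14 ∩ 2·signedArea(ABD) = -32]
2. A_y = -5  [AB · CD = 14 ∩ 2·signedArea(ABD) = -32]
   → A = (18, -5)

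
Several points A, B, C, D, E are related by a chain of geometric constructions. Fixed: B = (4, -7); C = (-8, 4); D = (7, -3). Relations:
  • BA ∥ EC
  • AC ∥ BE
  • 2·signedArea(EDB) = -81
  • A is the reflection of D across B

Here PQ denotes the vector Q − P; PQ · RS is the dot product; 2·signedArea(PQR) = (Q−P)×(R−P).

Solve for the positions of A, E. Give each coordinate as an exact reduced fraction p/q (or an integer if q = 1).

1. A_x = 1  [A is the reflection of D across B]
2. A_y = -11  [A is the reflection of D across B]
   → A = (1, -11)
3. E_x = -5  [BA ∥ EC ∩ AC ∥ BE]
4. E_y = 8  [BA ∥ EC ∩ AC ∥ BE]
   → E = (-5, 8)

A = (1, -11)
E = (-5, 8)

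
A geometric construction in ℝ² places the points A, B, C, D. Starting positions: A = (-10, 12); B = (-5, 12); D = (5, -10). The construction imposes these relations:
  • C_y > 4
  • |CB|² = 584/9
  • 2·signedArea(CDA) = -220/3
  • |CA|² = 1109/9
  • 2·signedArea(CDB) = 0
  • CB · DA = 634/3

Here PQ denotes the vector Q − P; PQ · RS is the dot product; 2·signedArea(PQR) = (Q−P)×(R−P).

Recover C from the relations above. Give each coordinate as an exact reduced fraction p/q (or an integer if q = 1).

C = (-5/3, 14/3)

1. C_x = -5/3  [2·signedArea(CDB) = 0 ∩ CB · DA = 634/3]
2. C_y = 14/3  [2·signedArea(CDB) = 0 ∩ CB · DA = 634/3]
   → C = (-5/3, 14/3)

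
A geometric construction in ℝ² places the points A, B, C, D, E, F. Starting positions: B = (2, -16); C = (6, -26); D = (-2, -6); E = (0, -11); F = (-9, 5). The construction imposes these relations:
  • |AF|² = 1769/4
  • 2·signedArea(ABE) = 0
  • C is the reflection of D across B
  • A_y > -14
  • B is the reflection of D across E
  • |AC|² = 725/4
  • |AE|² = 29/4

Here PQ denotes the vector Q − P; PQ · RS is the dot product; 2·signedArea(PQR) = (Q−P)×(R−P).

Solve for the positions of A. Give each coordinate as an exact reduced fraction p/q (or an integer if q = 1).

1. A_x = 1  [line -5·x + -2·y + -22 = 0 ∩ |AC|² = 725/4]
2. A_y = -27/2  [line -5·x + -2·y + -22 = 0 ∩ |AC|² = 725/4]
   → A = (1, -27/2)

A = (1, -27/2)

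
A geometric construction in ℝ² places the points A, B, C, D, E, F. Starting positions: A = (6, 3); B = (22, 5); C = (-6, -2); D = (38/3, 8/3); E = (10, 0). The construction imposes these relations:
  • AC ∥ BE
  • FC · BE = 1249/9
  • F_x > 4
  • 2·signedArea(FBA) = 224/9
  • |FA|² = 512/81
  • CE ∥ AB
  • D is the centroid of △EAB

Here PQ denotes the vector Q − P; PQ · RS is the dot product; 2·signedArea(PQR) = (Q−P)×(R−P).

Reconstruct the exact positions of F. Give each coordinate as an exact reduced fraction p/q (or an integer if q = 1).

1. F_x = 38/9  [2·signedArea(FBA) = 224/9 ∩ FC · BE = 1249/9]
2. F_y = 11/9  [2·signedArea(FBA) = 224/9 ∩ FC · BE = 1249/9]
   → F = (38/9, 11/9)

F = (38/9, 11/9)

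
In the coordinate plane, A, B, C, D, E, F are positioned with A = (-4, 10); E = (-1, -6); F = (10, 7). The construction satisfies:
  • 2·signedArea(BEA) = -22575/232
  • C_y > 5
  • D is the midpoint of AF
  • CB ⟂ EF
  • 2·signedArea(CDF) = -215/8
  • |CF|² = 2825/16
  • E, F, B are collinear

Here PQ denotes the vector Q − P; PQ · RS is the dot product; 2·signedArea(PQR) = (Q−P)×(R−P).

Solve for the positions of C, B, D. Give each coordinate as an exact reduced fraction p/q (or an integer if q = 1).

B = (923/232, -27/232)
C = (-13/4, 6)
D = (3, 17/2)

1. B_x = 923/232  [E, F, B are collinear ∩ 2·signedArea(BEA) = -22575/232]
2. B_y = -27/232  [E, F, B are collinear ∩ 2·signedArea(BEA) = -22575/232]
   → B = (923/232, -27/232)
3. D_x = 3  [D is the midpoint of AF]
4. D_y = 17/2  [D is the midpoint of AF]
   → D = (3, 17/2)
5. C_x = -13/4  [2·signedArea(CDF) = -215/8 ∩ CB ⟂ EF]
6. C_y = 6  [2·signedArea(CDF) = -215/8 ∩ CB ⟂ EF]
   → C = (-13/4, 6)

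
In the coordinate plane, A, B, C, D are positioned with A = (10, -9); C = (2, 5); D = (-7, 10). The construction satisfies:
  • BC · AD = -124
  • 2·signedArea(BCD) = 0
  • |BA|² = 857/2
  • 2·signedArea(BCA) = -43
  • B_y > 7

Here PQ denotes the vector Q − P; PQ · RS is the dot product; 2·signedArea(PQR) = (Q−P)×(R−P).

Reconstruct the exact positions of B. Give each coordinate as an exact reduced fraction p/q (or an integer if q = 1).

1. B_x = -5/2  [2·signedArea(BCD) = 0 ∩ 2·signedArea(BCA) = -43]
2. B_y = 15/2  [2·signedArea(BCD) = 0 ∩ 2·signedArea(BCA) = -43]
   → B = (-5/2, 15/2)

B = (-5/2, 15/2)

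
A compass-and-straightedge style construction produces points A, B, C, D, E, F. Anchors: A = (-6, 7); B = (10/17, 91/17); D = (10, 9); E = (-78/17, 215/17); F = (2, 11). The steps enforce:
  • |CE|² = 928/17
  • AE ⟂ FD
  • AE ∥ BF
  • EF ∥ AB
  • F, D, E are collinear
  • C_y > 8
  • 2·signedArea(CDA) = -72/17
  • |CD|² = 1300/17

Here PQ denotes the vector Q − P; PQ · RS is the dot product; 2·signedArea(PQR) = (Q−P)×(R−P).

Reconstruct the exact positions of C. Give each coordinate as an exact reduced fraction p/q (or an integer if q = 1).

C = (22/17, 139/17)

1. C_x = 22/17  [line 2·x + -16·y + 2180/17 = 0 ∩ |CE|² = 928/17]
2. C_y = 139/17  [line 2·x + -16·y + 2180/17 = 0 ∩ |CE|² = 928/17]
   → C = (22/17, 139/17)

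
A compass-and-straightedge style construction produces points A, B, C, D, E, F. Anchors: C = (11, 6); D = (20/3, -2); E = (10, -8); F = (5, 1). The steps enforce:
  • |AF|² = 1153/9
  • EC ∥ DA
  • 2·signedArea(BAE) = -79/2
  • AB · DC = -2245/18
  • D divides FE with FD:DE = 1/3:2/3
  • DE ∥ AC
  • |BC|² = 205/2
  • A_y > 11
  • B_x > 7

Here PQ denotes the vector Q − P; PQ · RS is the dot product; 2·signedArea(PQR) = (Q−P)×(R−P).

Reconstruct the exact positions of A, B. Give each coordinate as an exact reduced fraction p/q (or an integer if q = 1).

A = (23/3, 12)
B = (15/2, -7/2)

1. A_x = 23/3  [DE ∥ AC ∩ EC ∥ DA]
2. A_y = 12  [DE ∥ AC ∩ EC ∥ DA]
   → A = (23/3, 12)
3. B_x = 15/2  [2·signedArea(BAE) = -79/2 ∩ AB · DC = -2245/18]
4. B_y = -7/2  [2·signedArea(BAE) = -79/2 ∩ AB · DC = -2245/18]
   → B = (15/2, -7/2)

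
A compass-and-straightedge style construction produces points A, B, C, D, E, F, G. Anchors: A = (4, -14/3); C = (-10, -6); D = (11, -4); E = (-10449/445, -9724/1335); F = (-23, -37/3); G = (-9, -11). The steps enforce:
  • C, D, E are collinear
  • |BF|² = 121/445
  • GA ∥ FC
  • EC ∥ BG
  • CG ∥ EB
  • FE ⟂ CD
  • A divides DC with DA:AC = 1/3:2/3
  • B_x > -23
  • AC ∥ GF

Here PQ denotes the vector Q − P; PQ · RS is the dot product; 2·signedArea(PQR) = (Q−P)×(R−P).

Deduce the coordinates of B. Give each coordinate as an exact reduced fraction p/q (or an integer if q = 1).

B = (-10004/445, -16399/1335)

1. B_x = -10004/445  [EC ∥ BG ∩ CG ∥ EB]
2. B_y = -16399/1335  [EC ∥ BG ∩ CG ∥ EB]
   → B = (-10004/445, -16399/1335)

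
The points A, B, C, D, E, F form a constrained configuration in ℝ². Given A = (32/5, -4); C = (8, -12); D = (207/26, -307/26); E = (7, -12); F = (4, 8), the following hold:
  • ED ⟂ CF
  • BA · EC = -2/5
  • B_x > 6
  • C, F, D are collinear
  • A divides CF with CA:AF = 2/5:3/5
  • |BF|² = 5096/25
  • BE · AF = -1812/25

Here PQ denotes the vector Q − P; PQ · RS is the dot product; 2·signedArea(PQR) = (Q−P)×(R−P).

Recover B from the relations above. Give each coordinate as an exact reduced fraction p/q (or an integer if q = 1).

1. B_x = 34/5  [BE · AF = -1812/25 ∩ BA · EC = -2/5]
2. B_y = -6  [BE · AF = -1812/25 ∩ BA · EC = -2/5]
   → B = (34/5, -6)

B = (34/5, -6)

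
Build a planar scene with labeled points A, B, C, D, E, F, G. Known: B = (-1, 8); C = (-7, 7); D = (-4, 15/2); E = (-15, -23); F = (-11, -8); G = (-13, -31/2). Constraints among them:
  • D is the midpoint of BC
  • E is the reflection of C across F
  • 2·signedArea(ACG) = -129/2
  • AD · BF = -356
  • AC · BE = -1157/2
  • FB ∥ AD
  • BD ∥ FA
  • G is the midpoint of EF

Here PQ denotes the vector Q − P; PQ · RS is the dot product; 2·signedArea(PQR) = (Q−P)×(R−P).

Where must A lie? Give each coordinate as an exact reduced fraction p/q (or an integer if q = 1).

1. A_x = -14  [FB ∥ AD ∩ BD ∥ FA]
2. A_y = -17/2  [FB ∥ AD ∩ BD ∥ FA]
   → A = (-14, -17/2)

A = (-14, -17/2)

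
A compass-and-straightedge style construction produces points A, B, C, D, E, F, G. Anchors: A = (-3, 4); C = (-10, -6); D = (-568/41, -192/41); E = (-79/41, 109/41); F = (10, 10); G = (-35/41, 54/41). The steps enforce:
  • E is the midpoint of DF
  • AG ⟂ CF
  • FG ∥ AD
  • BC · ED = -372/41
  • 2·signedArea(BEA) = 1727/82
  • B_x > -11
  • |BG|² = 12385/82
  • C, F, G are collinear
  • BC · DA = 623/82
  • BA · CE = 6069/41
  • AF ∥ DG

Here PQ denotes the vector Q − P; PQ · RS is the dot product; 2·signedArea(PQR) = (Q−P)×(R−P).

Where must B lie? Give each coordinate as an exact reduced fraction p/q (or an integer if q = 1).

B = (-899/82, -465/82)

1. B_x = -899/82  [BC · ED = -372/41 ∩ BA · CE = 6069/41]
2. B_y = -465/82  [BC · ED = -372/41 ∩ BA · CE = 6069/41]
   → B = (-899/82, -465/82)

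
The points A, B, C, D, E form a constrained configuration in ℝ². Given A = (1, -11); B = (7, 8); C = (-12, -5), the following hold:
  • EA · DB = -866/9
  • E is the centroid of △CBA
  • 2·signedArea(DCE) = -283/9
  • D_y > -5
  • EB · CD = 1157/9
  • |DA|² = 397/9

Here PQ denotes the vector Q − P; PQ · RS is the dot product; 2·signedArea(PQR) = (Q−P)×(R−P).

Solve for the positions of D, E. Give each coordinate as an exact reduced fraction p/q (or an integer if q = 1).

D = (3, -14/3)
E = (-4/3, -8/3)

1. E_x = -4/3  [E is the centroid of △CBA]
2. E_y = -8/3  [E is the centroid of △CBA]
   → E = (-4/3, -8/3)
3. D_x = 3  [2·signedArea(DCE) = -283/9 ∩ EA · DB = -866/9]
4. D_y = -14/3  [2·signedArea(DCE) = -283/9 ∩ EA · DB = -866/9]
   → D = (3, -14/3)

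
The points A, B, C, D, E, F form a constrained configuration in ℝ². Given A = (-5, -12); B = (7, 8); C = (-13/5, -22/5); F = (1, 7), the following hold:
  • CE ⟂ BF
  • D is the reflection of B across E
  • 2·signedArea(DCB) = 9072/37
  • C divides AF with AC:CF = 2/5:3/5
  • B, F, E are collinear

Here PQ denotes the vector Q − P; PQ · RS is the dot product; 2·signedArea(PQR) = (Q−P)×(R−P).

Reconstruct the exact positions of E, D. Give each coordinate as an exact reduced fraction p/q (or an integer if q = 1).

D = (-581/37, 156/37)
E = (-161/37, 226/37)

1. E_x = -161/37  [B, F, E are collinear ∩ CE ⟂ BF]
2. E_y = 226/37  [B, F, E are collinear ∩ CE ⟂ BF]
   → E = (-161/37, 226/37)
3. D_x = -581/37  [D is the reflection of B across E]
4. D_y = 156/37  [D is the reflection of B across E]
   → D = (-581/37, 156/37)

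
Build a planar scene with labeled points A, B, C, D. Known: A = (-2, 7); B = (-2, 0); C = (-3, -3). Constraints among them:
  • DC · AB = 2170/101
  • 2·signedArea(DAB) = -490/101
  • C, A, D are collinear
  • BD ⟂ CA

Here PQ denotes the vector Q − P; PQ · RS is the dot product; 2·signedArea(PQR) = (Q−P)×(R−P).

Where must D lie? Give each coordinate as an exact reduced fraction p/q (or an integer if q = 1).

D = (-272/101, 7/101)

1. D_x = -272/101  [C, A, D are collinear ∩ BD ⟂ CA]
2. D_y = 7/101  [C, A, D are collinear ∩ BD ⟂ CA]
   → D = (-272/101, 7/101)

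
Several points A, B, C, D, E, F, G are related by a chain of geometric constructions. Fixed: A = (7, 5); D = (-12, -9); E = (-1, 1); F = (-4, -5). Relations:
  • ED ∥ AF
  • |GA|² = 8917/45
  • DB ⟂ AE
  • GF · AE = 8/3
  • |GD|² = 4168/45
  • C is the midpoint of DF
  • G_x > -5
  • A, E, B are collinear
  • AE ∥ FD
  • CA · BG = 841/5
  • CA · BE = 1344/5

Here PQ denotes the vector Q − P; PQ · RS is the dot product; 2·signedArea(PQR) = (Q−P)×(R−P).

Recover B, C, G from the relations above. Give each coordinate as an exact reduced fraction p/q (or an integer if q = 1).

1. B_x = -69/5  [A, E, B are collinear ∩ DB ⟂ AE]
2. B_y = -27/5  [A, E, B are collinear ∩ DB ⟂ AE]
   → B = (-69/5, -27/5)
3. C_x = -8  [C is the midpoint of DF]
4. C_y = -7  [C is the midpoint of DF]
   → C = (-8, -7)
5. G_x = -74/15  [GF · AE = 8/3 ∩ CA · BG = 841/5]
6. G_y = -37/15  [GF · AE = 8/3 ∩ CA · BG = 841/5]
   → G = (-74/15, -37/15)

B = (-69/5, -27/5)
C = (-8, -7)
G = (-74/15, -37/15)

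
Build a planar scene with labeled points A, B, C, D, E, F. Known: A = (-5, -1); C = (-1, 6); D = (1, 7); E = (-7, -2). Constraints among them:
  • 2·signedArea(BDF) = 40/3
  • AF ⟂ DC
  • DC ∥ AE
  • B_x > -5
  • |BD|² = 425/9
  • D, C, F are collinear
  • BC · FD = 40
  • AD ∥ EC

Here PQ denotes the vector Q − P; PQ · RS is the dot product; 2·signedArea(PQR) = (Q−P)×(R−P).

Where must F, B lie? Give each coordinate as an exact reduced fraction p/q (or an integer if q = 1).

B = (-13/3, 8/3)
F = (-7, 3)

1. F_x = -7  [D, C, F are collinear ∩ AF ⟂ DC]
2. F_y = 3  [D, C, F are collinear ∩ AF ⟂ DC]
   → F = (-7, 3)
3. B_x = -13/3  [2·signedArea(BDF) = 40/3 ∩ BC · FD = 40]
4. B_y = 8/3  [2·signedArea(BDF) = 40/3 ∩ BC · FD = 40]
   → B = (-13/3, 8/3)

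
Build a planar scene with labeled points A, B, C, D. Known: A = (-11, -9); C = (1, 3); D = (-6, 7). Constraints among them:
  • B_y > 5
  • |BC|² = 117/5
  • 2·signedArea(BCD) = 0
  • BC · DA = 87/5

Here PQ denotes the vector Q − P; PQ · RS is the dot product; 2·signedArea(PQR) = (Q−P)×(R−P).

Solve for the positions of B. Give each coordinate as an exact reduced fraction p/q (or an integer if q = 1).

B = (-16/5, 27/5)

1. B_x = -16/5  [2·signedArea(BCD) = 0 ∩ BC · DA = 87/5]
2. B_y = 27/5  [2·signedArea(BCD) = 0 ∩ BC · DA = 87/5]
   → B = (-16/5, 27/5)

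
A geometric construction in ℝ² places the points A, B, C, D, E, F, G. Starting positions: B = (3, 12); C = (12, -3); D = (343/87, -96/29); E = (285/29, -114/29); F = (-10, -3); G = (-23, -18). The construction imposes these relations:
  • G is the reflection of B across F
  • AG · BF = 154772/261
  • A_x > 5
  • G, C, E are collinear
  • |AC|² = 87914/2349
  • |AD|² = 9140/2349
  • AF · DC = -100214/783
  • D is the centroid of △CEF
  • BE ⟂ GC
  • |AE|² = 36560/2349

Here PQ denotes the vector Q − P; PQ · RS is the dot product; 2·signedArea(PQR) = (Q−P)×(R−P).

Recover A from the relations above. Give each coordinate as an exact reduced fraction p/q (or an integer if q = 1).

1. A_x = 1541/261  [AF · DC = -100214/783 ∩ AG · BF = 154772/261]
2. A_y = -102/29  [AF · DC = -100214/783 ∩ AG · BF = 154772/261]
   → A = (1541/261, -102/29)

A = (1541/261, -102/29)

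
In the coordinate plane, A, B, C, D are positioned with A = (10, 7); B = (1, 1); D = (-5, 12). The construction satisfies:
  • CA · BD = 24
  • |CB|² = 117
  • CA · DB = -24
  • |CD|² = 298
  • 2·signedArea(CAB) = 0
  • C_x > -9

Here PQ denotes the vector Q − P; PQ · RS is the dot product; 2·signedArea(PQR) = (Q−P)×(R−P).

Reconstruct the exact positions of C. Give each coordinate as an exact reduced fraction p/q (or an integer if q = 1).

C = (-8, -5)

1. C_x = -8  [2·signedArea(CAB) = 0 ∩ CA · DB = -24]
2. C_y = -5  [2·signedArea(CAB) = 0 ∩ CA · DB = -24]
   → C = (-8, -5)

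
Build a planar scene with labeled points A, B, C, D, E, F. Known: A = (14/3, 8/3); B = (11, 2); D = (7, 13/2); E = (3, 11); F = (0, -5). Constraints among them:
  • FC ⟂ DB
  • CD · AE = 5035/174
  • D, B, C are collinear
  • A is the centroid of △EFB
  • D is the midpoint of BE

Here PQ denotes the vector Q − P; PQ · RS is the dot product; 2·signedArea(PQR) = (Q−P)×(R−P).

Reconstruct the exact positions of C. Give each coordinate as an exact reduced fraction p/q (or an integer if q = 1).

C = (279/29, 103/29)

1. C_x = 279/29  [D, B, C are collinear ∩ FC ⟂ DB]
2. C_y = 103/29  [D, B, C are collinear ∩ FC ⟂ DB]
   → C = (279/29, 103/29)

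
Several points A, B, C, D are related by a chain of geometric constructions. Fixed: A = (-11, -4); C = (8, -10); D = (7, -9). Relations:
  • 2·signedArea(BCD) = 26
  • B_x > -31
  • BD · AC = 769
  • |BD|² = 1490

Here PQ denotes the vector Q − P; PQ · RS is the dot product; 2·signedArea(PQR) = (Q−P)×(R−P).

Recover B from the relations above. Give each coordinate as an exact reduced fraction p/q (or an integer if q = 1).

B = (-30, 2)

1. B_x = -30  [BD · AC = 769 ∩ 2·signedArea(BCD) = 26]
2. B_y = 2  [BD · AC = 769 ∩ 2·signedArea(BCD) = 26]
   → B = (-30, 2)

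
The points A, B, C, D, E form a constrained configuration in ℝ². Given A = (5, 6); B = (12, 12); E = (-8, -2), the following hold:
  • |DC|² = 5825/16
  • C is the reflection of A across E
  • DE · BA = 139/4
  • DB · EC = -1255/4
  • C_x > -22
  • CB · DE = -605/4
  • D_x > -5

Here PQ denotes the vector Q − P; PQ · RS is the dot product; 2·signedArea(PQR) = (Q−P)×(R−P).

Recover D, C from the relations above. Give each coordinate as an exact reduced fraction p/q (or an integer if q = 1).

C = (-21, -10)
D = (-19/4, 0)

1. C_x = -21  [C is the reflection of A across E]
2. C_y = -10  [C is the reflection of A across E]
   → C = (-21, -10)
3. D_x = -19/4  [DB · EC = -1255/4 ∩ DE · BA = 139/4]
4. D_y = 0  [DB · EC = -1255/4 ∩ DE · BA = 139/4]
   → D = (-19/4, 0)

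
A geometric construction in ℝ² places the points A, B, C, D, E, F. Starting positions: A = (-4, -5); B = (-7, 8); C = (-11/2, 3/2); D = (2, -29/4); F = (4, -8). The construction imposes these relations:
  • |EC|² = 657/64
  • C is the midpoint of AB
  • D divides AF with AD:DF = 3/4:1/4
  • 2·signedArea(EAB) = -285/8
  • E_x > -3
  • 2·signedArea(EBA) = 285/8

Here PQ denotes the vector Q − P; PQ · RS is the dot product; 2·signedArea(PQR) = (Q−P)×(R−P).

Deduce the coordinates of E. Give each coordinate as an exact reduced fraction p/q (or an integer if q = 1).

1. E_x = -5/2  [line 13·x + 3·y + 251/8 = 0 ∩ |EC|² = 657/64]
2. E_y = 3/8  [line 13·x + 3·y + 251/8 = 0 ∩ |EC|² = 657/64]
   → E = (-5/2, 3/8)

E = (-5/2, 3/8)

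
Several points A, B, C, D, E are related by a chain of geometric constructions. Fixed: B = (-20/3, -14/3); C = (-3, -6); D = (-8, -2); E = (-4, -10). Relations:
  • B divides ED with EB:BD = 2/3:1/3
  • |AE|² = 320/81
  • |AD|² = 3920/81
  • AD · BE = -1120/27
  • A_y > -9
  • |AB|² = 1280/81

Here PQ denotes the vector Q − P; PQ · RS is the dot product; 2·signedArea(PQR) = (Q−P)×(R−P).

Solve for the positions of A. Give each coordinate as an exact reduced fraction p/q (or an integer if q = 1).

1. A_x = -44/9  [line -8/3·x + 16/3·y + 832/27 = 0 ∩ |AD|² = 3920/81]
2. A_y = -74/9  [line -8/3·x + 16/3·y + 832/27 = 0 ∩ |AD|² = 3920/81]
   → A = (-44/9, -74/9)

A = (-44/9, -74/9)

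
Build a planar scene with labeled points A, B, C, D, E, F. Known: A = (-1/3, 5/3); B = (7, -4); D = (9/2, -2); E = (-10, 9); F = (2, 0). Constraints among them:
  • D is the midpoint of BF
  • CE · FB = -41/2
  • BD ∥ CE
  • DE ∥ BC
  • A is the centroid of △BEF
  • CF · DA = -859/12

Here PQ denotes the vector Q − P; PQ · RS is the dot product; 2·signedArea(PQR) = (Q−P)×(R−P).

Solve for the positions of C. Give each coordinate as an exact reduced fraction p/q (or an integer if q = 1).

1. C_x = -15/2  [BD ∥ CE ∩ DE ∥ BC]
2. C_y = 7  [BD ∥ CE ∩ DE ∥ BC]
   → C = (-15/2, 7)

C = (-15/2, 7)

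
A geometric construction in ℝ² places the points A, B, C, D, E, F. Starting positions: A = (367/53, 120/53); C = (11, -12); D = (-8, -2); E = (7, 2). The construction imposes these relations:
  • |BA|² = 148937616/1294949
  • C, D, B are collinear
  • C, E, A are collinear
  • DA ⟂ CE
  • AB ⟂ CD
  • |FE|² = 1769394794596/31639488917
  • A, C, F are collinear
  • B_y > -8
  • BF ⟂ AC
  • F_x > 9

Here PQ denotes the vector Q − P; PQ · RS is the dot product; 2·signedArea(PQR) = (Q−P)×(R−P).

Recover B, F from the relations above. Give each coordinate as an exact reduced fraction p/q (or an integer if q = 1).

B = (47147/24433, -176556/24433)
F = (11725015/1294949, -6721404/1294949)

1. B_x = 47147/24433  [C, D, B are collinear ∩ AB ⟂ CD]
2. B_y = -176556/24433  [C, D, B are collinear ∩ AB ⟂ CD]
   → B = (47147/24433, -176556/24433)
3. F_x = 11725015/1294949  [A, C, F are collinear ∩ BF ⟂ AC]
4. F_y = -6721404/1294949  [A, C, F are collinear ∩ BF ⟂ AC]
   → F = (11725015/1294949, -6721404/1294949)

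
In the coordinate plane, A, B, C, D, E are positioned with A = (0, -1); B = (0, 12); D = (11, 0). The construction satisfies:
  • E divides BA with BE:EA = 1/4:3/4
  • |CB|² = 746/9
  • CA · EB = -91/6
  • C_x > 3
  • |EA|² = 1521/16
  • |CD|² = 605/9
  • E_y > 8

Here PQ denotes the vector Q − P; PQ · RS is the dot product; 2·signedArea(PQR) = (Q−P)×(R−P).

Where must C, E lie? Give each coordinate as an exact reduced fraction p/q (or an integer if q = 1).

C = (11/3, 11/3)
E = (0, 35/4)

1. E_x = 0  [E divides BA with BE:EA = 1/4:3/4]
2. E_y = 35/4  [E divides BA with BE:EA = 1/4:3/4]
   → E = (0, 35/4)
3. C_y = 11/3  [CA · EB = -91/6]
4. C_x = 11/3  [|CB|² = 746/9]
   → C = (11/3, 11/3)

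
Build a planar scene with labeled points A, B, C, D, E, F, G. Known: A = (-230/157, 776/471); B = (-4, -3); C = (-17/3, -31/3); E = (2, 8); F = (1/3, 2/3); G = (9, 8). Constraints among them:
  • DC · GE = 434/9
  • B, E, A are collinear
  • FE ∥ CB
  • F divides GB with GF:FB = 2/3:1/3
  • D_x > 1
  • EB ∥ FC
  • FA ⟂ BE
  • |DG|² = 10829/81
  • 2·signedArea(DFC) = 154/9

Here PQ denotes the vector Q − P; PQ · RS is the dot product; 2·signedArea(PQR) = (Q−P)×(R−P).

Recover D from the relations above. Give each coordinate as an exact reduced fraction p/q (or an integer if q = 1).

1. D_x = 11/9  [DC · GE = 434/9 ∩ 2·signedArea(DFC) = 154/9]
2. D_y = -5/9  [DC · GE = 434/9 ∩ 2·signedArea(DFC) = 154/9]
   → D = (11/9, -5/9)

D = (11/9, -5/9)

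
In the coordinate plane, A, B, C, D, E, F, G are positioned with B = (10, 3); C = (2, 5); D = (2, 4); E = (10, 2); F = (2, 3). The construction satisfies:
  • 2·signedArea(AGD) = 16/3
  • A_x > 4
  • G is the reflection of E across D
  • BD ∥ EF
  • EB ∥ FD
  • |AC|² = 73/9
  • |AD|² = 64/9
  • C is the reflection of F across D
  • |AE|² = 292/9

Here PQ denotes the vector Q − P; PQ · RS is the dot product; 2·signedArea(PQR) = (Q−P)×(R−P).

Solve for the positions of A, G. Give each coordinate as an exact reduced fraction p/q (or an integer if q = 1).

A = (14/3, 4)
G = (-6, 6)

1. G_x = -6  [G is the reflection of E across D]
2. G_y = 6  [G is the reflection of E across D]
   → G = (-6, 6)
3. A_x = 14/3  [line 2·x + 8·y + -124/3 = 0 ∩ |AC|² = 73/9]
4. A_y = 4  [line 2·x + 8·y + -124/3 = 0 ∩ |AC|² = 73/9]
   → A = (14/3, 4)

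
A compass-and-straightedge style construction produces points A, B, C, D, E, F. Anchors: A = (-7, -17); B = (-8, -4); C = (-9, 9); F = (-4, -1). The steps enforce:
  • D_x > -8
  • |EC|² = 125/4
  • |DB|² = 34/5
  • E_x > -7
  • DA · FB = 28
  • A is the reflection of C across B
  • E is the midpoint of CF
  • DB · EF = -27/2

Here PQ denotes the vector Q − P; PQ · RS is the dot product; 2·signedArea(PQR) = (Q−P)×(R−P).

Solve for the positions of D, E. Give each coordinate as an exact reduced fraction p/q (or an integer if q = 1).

1. D_x = -39/5  [line 4·x + 3·y + 51 = 0 ∩ |DB|² = 34/5]
2. D_y = -33/5  [line 4·x + 3·y + 51 = 0 ∩ |DB|² = 34/5]
   → D = (-39/5, -33/5)
3. E_x = -13/2  [E is the midpoint of CF]
4. E_y = 4  [E is the midpoint of CF]
   → E = (-13/2, 4)

D = (-39/5, -33/5)
E = (-13/2, 4)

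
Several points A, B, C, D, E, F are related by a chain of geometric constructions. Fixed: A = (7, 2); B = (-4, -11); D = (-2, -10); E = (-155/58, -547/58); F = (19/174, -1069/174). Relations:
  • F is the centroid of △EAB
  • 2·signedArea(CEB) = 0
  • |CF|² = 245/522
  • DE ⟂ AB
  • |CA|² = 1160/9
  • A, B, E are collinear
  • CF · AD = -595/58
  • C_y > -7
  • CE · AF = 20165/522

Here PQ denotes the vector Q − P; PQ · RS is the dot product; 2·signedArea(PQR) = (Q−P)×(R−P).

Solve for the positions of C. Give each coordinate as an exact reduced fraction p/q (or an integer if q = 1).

1. C_x = -1/3  [2·signedArea(CEB) = 0 ∩ CE · AF = 20165/522]
2. C_y = -20/3  [2·signedArea(CEB) = 0 ∩ CE · AF = 20165/522]
   → C = (-1/3, -20/3)

C = (-1/3, -20/3)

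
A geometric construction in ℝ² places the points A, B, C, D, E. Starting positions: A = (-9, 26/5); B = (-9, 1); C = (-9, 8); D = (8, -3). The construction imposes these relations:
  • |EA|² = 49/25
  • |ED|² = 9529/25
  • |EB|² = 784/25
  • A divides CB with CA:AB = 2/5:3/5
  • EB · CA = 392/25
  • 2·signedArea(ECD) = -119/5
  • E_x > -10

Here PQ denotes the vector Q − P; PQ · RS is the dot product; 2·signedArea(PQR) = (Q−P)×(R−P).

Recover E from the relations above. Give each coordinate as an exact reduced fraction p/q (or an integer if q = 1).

E = (-9, 33/5)

1. E_x = -9  [2·signedArea(ECD) = -119/5 ∩ EB · CA = 392/25]
2. E_y = 33/5  [2·signedArea(ECD) = -119/5 ∩ EB · CA = 392/25]
   → E = (-9, 33/5)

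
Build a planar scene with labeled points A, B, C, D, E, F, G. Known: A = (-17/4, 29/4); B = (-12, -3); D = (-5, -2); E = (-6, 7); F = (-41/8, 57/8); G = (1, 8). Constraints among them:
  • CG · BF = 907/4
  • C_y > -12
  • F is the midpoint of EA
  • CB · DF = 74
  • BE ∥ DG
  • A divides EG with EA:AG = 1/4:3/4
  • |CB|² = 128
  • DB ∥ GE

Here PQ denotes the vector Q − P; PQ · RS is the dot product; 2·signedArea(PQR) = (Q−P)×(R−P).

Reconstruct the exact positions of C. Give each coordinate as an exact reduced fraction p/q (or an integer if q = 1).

1. C_x = -4  [CG · BF = 907/4 ∩ CB · DF = 74]
2. C_y = -11  [CG · BF = 907/4 ∩ CB · DF = 74]
   → C = (-4, -11)

C = (-4, -11)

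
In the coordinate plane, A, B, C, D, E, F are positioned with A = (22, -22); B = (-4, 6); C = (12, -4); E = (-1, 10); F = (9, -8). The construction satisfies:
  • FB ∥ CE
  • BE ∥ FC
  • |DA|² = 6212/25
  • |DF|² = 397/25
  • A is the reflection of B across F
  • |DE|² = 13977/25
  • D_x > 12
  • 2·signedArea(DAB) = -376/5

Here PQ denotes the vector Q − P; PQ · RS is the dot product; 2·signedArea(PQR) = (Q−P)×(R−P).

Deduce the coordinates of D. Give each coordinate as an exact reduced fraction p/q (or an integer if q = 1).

1. D_x = 64/5  [line -28·x + -26·y + 596/5 = 0 ∩ |DF|² = 397/25]
2. D_y = -46/5  [line -28·x + -26·y + 596/5 = 0 ∩ |DF|² = 397/25]
   → D = (64/5, -46/5)

D = (64/5, -46/5)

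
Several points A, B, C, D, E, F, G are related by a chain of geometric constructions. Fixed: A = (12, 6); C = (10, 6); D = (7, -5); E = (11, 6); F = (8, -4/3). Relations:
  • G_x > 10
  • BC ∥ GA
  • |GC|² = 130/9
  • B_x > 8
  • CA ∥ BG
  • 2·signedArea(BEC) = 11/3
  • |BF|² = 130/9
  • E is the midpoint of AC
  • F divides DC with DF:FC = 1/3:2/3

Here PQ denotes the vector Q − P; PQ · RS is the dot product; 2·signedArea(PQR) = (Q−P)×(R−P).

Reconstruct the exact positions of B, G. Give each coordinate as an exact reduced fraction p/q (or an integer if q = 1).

B = (9, 7/3)
G = (11, 7/3)

1. B_y = 7/3  [2·signedArea(BEC) = 11/3]
2. B_x = 9  [|BF|² = 130/9]
   → B = (9, 7/3)
3. G_x = 11  [BC ∥ GA ∩ CA ∥ BG]
4. G_y = 7/3  [BC ∥ GA ∩ CA ∥ BG]
   → G = (11, 7/3)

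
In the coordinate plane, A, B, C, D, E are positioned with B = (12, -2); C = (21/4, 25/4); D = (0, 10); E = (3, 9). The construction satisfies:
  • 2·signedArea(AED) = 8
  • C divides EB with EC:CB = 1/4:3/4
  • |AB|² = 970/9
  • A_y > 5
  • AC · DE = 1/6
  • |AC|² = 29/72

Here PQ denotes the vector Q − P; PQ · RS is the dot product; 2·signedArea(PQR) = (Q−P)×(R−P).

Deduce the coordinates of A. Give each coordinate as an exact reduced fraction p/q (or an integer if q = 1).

A = (5, 17/3)

1. A_x = 5  [2·signedArea(AED) = 8 ∩ AC · DE = 1/6]
2. A_y = 17/3  [2·signedArea(AED) = 8 ∩ AC · DE = 1/6]
   → A = (5, 17/3)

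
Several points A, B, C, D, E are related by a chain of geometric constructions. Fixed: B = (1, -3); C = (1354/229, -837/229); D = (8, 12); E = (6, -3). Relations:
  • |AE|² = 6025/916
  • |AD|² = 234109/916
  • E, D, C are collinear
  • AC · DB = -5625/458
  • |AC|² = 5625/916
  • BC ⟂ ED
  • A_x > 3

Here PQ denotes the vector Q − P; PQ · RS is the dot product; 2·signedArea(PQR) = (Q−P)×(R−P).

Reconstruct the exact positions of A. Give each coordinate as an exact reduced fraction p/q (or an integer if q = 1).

A = (1583/458, -762/229)

1. A_x = 1583/458  [line 7·x + 15·y + 11779/458 = 0 ∩ |AD|² = 234109/916]
2. A_y = -762/229  [line 7·x + 15·y + 11779/458 = 0 ∩ |AD|² = 234109/916]
   → A = (1583/458, -762/229)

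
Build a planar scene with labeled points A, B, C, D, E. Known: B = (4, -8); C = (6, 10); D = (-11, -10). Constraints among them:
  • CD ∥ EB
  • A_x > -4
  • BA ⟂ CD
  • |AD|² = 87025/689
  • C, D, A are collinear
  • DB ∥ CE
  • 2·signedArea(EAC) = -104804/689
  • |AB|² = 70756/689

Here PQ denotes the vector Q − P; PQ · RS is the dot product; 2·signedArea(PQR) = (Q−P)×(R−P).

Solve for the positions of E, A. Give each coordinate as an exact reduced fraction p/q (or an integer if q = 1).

A = (-2564/689, -990/689)
E = (21, 12)

1. E_x = 21  [CD ∥ EB ∩ DB ∥ CE]
2. E_y = 12  [CD ∥ EB ∩ DB ∥ CE]
   → E = (21, 12)
3. A_x = -2564/689  [C, D, A are collinear ∩ BA ⟂ CD]
4. A_y = -990/689  [C, D, A are collinear ∩ BA ⟂ CD]
   → A = (-2564/689, -990/689)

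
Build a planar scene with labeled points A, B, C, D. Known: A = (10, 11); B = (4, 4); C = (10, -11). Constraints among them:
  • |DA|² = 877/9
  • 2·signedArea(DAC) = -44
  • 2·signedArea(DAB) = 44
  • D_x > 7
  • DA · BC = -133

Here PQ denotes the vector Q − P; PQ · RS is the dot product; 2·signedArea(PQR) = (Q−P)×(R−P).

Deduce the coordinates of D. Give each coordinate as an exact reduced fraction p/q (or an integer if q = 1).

D = (8, 4/3)

1. D_x = 8  [DA · BC = -133 ∩ 2·signedArea(DAC) = -44]
2. D_y = 4/3  [DA · BC = -133 ∩ 2·signedArea(DAC) = -44]
   → D = (8, 4/3)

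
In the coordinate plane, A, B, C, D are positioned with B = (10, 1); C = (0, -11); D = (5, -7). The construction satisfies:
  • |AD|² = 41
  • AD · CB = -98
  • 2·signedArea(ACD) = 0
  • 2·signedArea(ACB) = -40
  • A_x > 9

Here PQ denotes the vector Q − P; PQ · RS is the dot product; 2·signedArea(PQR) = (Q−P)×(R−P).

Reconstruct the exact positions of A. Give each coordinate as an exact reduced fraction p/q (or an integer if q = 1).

A = (10, -3)

1. A_x = 10  [2·signedArea(ACD) = 0 ∩ 2·signedArea(ACB) = -40]
2. A_y = -3  [2·signedArea(ACD) = 0 ∩ 2·signedArea(ACB) = -40]
   → A = (10, -3)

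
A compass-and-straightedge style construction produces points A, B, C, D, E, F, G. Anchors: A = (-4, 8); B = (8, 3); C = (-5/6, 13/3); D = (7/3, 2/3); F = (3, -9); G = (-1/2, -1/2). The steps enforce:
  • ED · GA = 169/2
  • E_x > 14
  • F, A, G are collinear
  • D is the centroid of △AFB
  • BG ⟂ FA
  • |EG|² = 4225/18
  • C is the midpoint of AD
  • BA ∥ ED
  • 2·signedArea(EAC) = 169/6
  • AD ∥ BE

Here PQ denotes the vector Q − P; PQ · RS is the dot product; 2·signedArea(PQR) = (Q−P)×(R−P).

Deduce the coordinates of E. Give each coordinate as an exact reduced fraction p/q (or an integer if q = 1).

1. E_x = 43/3  [BA ∥ ED ∩ AD ∥ BE]
2. E_y = -13/3  [BA ∥ ED ∩ AD ∥ BE]
   → E = (43/3, -13/3)

E = (43/3, -13/3)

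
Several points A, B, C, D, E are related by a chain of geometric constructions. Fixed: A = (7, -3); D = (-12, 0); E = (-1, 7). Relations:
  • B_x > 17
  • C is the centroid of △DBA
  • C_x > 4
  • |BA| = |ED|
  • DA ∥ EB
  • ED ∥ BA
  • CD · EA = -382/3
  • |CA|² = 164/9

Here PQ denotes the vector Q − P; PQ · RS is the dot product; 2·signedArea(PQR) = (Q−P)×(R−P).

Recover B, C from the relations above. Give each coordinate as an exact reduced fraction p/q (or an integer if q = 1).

1. B_x = 18  [ED ∥ BA ∩ DA ∥ EB]
2. B_y = 4  [ED ∥ BA ∩ DA ∥ EB]
   → B = (18, 4)
3. C_x = 13/3  [C is the centroid of △DBA]
4. C_y = 1/3  [C is the centroid of △DBA]
   → C = (13/3, 1/3)

B = (18, 4)
C = (13/3, 1/3)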